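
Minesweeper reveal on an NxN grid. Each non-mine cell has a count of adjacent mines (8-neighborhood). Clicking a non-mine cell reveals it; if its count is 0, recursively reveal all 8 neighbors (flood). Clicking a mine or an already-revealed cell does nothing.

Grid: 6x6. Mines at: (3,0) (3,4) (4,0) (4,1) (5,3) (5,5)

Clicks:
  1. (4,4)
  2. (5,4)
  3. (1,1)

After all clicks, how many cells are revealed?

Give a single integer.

Answer: 23

Derivation:
Click 1 (4,4) count=3: revealed 1 new [(4,4)] -> total=1
Click 2 (5,4) count=2: revealed 1 new [(5,4)] -> total=2
Click 3 (1,1) count=0: revealed 21 new [(0,0) (0,1) (0,2) (0,3) (0,4) (0,5) (1,0) (1,1) (1,2) (1,3) (1,4) (1,5) (2,0) (2,1) (2,2) (2,3) (2,4) (2,5) (3,1) (3,2) (3,3)] -> total=23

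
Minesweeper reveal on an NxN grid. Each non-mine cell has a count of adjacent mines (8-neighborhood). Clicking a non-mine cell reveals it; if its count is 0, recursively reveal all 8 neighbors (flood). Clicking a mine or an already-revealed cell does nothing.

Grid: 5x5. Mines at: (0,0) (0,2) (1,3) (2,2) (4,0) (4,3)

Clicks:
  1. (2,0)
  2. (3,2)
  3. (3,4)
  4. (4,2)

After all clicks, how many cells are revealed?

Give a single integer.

Click 1 (2,0) count=0: revealed 6 new [(1,0) (1,1) (2,0) (2,1) (3,0) (3,1)] -> total=6
Click 2 (3,2) count=2: revealed 1 new [(3,2)] -> total=7
Click 3 (3,4) count=1: revealed 1 new [(3,4)] -> total=8
Click 4 (4,2) count=1: revealed 1 new [(4,2)] -> total=9

Answer: 9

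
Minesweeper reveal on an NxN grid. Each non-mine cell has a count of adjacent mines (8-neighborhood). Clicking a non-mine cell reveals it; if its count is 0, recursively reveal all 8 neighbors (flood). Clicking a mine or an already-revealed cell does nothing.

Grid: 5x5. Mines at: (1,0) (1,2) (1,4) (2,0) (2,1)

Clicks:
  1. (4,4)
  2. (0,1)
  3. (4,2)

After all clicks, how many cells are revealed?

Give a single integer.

Click 1 (4,4) count=0: revealed 13 new [(2,2) (2,3) (2,4) (3,0) (3,1) (3,2) (3,3) (3,4) (4,0) (4,1) (4,2) (4,3) (4,4)] -> total=13
Click 2 (0,1) count=2: revealed 1 new [(0,1)] -> total=14
Click 3 (4,2) count=0: revealed 0 new [(none)] -> total=14

Answer: 14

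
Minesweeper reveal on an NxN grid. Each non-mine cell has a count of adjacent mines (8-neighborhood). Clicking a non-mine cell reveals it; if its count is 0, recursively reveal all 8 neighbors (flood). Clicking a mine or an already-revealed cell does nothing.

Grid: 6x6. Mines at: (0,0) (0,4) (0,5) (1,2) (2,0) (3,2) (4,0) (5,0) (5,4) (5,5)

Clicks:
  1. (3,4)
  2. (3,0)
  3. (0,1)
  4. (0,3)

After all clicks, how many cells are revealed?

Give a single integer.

Click 1 (3,4) count=0: revealed 12 new [(1,3) (1,4) (1,5) (2,3) (2,4) (2,5) (3,3) (3,4) (3,5) (4,3) (4,4) (4,5)] -> total=12
Click 2 (3,0) count=2: revealed 1 new [(3,0)] -> total=13
Click 3 (0,1) count=2: revealed 1 new [(0,1)] -> total=14
Click 4 (0,3) count=2: revealed 1 new [(0,3)] -> total=15

Answer: 15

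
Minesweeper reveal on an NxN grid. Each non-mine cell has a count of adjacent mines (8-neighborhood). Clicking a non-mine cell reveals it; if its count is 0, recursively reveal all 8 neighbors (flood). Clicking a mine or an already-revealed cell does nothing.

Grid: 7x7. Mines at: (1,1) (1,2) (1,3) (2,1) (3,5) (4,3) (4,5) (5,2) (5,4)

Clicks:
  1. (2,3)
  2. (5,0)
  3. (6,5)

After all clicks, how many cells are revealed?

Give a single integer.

Click 1 (2,3) count=2: revealed 1 new [(2,3)] -> total=1
Click 2 (5,0) count=0: revealed 8 new [(3,0) (3,1) (4,0) (4,1) (5,0) (5,1) (6,0) (6,1)] -> total=9
Click 3 (6,5) count=1: revealed 1 new [(6,5)] -> total=10

Answer: 10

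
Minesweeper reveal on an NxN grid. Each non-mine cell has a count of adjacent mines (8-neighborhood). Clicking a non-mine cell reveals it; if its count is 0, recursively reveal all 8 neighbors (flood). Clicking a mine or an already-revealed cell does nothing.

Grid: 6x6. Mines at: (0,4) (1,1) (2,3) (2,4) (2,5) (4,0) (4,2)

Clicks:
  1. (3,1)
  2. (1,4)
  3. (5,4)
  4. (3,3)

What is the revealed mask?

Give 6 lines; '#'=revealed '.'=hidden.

Click 1 (3,1) count=2: revealed 1 new [(3,1)] -> total=1
Click 2 (1,4) count=4: revealed 1 new [(1,4)] -> total=2
Click 3 (5,4) count=0: revealed 9 new [(3,3) (3,4) (3,5) (4,3) (4,4) (4,5) (5,3) (5,4) (5,5)] -> total=11
Click 4 (3,3) count=3: revealed 0 new [(none)] -> total=11

Answer: ......
....#.
......
.#.###
...###
...###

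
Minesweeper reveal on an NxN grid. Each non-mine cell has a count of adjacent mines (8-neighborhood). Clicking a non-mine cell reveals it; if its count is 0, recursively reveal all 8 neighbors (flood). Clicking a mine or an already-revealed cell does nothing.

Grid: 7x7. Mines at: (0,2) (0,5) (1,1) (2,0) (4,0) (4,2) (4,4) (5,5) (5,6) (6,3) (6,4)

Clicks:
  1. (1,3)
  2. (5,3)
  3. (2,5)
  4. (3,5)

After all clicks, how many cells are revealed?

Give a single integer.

Click 1 (1,3) count=1: revealed 1 new [(1,3)] -> total=1
Click 2 (5,3) count=4: revealed 1 new [(5,3)] -> total=2
Click 3 (2,5) count=0: revealed 16 new [(1,2) (1,4) (1,5) (1,6) (2,2) (2,3) (2,4) (2,5) (2,6) (3,2) (3,3) (3,4) (3,5) (3,6) (4,5) (4,6)] -> total=18
Click 4 (3,5) count=1: revealed 0 new [(none)] -> total=18

Answer: 18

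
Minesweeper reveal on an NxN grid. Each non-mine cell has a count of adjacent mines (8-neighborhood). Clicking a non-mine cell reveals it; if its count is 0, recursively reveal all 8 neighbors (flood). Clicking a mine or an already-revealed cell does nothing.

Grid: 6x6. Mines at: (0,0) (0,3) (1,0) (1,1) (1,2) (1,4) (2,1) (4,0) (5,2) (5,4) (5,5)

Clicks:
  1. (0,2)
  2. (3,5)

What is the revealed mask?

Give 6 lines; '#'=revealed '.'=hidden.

Click 1 (0,2) count=3: revealed 1 new [(0,2)] -> total=1
Click 2 (3,5) count=0: revealed 12 new [(2,2) (2,3) (2,4) (2,5) (3,2) (3,3) (3,4) (3,5) (4,2) (4,3) (4,4) (4,5)] -> total=13

Answer: ..#...
......
..####
..####
..####
......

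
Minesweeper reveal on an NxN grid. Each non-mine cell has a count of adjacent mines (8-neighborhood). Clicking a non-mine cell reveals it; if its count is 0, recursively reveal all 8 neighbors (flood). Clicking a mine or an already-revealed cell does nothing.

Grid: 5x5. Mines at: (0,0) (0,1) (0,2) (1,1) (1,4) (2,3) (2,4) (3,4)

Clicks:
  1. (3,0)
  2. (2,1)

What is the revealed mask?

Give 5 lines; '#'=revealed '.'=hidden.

Click 1 (3,0) count=0: revealed 11 new [(2,0) (2,1) (2,2) (3,0) (3,1) (3,2) (3,3) (4,0) (4,1) (4,2) (4,3)] -> total=11
Click 2 (2,1) count=1: revealed 0 new [(none)] -> total=11

Answer: .....
.....
###..
####.
####.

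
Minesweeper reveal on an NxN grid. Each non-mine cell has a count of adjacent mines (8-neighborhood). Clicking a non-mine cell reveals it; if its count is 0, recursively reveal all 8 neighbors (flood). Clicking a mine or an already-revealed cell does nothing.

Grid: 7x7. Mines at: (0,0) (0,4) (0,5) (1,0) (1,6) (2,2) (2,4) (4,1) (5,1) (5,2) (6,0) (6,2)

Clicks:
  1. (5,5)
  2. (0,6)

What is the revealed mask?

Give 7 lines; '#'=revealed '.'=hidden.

Answer: ......#
.......
.....##
...####
...####
...####
...####

Derivation:
Click 1 (5,5) count=0: revealed 18 new [(2,5) (2,6) (3,3) (3,4) (3,5) (3,6) (4,3) (4,4) (4,5) (4,6) (5,3) (5,4) (5,5) (5,6) (6,3) (6,4) (6,5) (6,6)] -> total=18
Click 2 (0,6) count=2: revealed 1 new [(0,6)] -> total=19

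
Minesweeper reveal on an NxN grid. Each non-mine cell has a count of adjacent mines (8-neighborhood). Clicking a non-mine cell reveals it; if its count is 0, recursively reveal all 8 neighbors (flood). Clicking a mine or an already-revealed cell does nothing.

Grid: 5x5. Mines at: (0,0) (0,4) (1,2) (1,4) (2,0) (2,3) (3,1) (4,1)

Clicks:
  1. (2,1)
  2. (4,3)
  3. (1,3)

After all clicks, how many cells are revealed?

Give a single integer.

Answer: 8

Derivation:
Click 1 (2,1) count=3: revealed 1 new [(2,1)] -> total=1
Click 2 (4,3) count=0: revealed 6 new [(3,2) (3,3) (3,4) (4,2) (4,3) (4,4)] -> total=7
Click 3 (1,3) count=4: revealed 1 new [(1,3)] -> total=8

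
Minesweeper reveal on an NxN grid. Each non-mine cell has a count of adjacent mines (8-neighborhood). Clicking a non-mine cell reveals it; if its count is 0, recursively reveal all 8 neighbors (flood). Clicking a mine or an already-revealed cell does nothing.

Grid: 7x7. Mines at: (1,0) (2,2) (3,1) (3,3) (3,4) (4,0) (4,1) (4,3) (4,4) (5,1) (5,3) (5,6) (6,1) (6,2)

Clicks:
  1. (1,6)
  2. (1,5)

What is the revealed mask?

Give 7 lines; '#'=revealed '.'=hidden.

Answer: .######
.######
...####
.....##
.....##
.......
.......

Derivation:
Click 1 (1,6) count=0: revealed 20 new [(0,1) (0,2) (0,3) (0,4) (0,5) (0,6) (1,1) (1,2) (1,3) (1,4) (1,5) (1,6) (2,3) (2,4) (2,5) (2,6) (3,5) (3,6) (4,5) (4,6)] -> total=20
Click 2 (1,5) count=0: revealed 0 new [(none)] -> total=20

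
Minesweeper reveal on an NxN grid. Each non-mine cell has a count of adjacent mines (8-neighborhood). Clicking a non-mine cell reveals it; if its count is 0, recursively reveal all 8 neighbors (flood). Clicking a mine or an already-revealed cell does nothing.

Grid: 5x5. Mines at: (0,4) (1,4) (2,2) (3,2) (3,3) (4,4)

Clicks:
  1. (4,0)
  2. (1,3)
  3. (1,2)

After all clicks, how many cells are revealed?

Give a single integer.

Answer: 14

Derivation:
Click 1 (4,0) count=0: revealed 14 new [(0,0) (0,1) (0,2) (0,3) (1,0) (1,1) (1,2) (1,3) (2,0) (2,1) (3,0) (3,1) (4,0) (4,1)] -> total=14
Click 2 (1,3) count=3: revealed 0 new [(none)] -> total=14
Click 3 (1,2) count=1: revealed 0 new [(none)] -> total=14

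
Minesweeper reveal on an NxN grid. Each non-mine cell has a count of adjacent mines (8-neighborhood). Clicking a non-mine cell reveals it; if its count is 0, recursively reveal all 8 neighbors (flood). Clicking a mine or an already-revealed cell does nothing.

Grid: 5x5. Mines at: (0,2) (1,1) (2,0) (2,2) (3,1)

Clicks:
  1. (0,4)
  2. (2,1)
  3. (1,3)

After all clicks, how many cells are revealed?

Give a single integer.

Click 1 (0,4) count=0: revealed 12 new [(0,3) (0,4) (1,3) (1,4) (2,3) (2,4) (3,2) (3,3) (3,4) (4,2) (4,3) (4,4)] -> total=12
Click 2 (2,1) count=4: revealed 1 new [(2,1)] -> total=13
Click 3 (1,3) count=2: revealed 0 new [(none)] -> total=13

Answer: 13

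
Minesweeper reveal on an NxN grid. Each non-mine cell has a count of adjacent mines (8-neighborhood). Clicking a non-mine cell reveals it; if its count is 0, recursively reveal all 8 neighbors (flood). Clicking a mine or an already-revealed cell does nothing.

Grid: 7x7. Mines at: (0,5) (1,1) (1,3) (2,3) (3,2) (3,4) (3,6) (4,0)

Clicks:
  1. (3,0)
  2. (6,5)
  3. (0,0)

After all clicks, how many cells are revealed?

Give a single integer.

Answer: 22

Derivation:
Click 1 (3,0) count=1: revealed 1 new [(3,0)] -> total=1
Click 2 (6,5) count=0: revealed 20 new [(4,1) (4,2) (4,3) (4,4) (4,5) (4,6) (5,0) (5,1) (5,2) (5,3) (5,4) (5,5) (5,6) (6,0) (6,1) (6,2) (6,3) (6,4) (6,5) (6,6)] -> total=21
Click 3 (0,0) count=1: revealed 1 new [(0,0)] -> total=22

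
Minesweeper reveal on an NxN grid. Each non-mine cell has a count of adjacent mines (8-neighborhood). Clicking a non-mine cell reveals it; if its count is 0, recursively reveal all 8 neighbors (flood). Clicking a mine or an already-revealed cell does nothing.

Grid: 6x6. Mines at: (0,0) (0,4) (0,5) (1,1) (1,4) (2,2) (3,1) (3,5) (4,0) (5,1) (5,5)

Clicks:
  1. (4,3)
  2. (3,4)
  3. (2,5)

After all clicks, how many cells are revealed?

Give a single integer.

Click 1 (4,3) count=0: revealed 9 new [(3,2) (3,3) (3,4) (4,2) (4,3) (4,4) (5,2) (5,3) (5,4)] -> total=9
Click 2 (3,4) count=1: revealed 0 new [(none)] -> total=9
Click 3 (2,5) count=2: revealed 1 new [(2,5)] -> total=10

Answer: 10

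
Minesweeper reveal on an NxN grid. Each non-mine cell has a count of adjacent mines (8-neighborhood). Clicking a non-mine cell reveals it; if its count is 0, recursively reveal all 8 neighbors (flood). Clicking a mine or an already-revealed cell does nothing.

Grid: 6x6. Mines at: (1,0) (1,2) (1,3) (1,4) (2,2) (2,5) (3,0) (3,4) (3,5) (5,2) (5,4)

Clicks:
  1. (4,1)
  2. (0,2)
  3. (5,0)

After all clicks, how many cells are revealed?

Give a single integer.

Answer: 5

Derivation:
Click 1 (4,1) count=2: revealed 1 new [(4,1)] -> total=1
Click 2 (0,2) count=2: revealed 1 new [(0,2)] -> total=2
Click 3 (5,0) count=0: revealed 3 new [(4,0) (5,0) (5,1)] -> total=5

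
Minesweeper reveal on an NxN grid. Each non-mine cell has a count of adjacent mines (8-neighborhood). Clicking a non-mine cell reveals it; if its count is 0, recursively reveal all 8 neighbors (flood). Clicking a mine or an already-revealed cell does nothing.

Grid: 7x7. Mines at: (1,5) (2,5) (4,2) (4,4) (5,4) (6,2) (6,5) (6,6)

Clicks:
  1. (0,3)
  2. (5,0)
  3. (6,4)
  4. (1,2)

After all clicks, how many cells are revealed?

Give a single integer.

Answer: 27

Derivation:
Click 1 (0,3) count=0: revealed 26 new [(0,0) (0,1) (0,2) (0,3) (0,4) (1,0) (1,1) (1,2) (1,3) (1,4) (2,0) (2,1) (2,2) (2,3) (2,4) (3,0) (3,1) (3,2) (3,3) (3,4) (4,0) (4,1) (5,0) (5,1) (6,0) (6,1)] -> total=26
Click 2 (5,0) count=0: revealed 0 new [(none)] -> total=26
Click 3 (6,4) count=2: revealed 1 new [(6,4)] -> total=27
Click 4 (1,2) count=0: revealed 0 new [(none)] -> total=27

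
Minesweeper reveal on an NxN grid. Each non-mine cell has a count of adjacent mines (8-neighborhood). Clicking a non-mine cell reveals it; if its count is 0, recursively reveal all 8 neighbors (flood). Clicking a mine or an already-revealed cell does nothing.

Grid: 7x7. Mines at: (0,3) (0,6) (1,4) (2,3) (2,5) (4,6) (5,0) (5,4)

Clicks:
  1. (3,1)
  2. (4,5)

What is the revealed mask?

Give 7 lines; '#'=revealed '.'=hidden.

Answer: ###....
###....
###....
####...
####.#.
.###...
.###...

Derivation:
Click 1 (3,1) count=0: revealed 23 new [(0,0) (0,1) (0,2) (1,0) (1,1) (1,2) (2,0) (2,1) (2,2) (3,0) (3,1) (3,2) (3,3) (4,0) (4,1) (4,2) (4,3) (5,1) (5,2) (5,3) (6,1) (6,2) (6,3)] -> total=23
Click 2 (4,5) count=2: revealed 1 new [(4,5)] -> total=24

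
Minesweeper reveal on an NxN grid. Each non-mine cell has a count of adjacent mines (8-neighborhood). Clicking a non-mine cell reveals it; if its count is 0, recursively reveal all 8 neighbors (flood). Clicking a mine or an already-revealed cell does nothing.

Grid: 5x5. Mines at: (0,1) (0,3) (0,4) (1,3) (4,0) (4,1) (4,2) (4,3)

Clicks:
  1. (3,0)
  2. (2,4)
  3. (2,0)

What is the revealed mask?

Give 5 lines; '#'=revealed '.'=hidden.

Click 1 (3,0) count=2: revealed 1 new [(3,0)] -> total=1
Click 2 (2,4) count=1: revealed 1 new [(2,4)] -> total=2
Click 3 (2,0) count=0: revealed 8 new [(1,0) (1,1) (1,2) (2,0) (2,1) (2,2) (3,1) (3,2)] -> total=10

Answer: .....
###..
###.#
###..
.....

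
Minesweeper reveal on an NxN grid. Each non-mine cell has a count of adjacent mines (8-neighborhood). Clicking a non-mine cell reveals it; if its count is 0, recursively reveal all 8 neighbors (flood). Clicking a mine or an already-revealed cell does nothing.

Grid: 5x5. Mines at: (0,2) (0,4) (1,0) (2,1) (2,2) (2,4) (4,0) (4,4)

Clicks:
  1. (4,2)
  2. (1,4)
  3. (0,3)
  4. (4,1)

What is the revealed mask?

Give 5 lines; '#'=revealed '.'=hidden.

Answer: ...#.
....#
.....
.###.
.###.

Derivation:
Click 1 (4,2) count=0: revealed 6 new [(3,1) (3,2) (3,3) (4,1) (4,2) (4,3)] -> total=6
Click 2 (1,4) count=2: revealed 1 new [(1,4)] -> total=7
Click 3 (0,3) count=2: revealed 1 new [(0,3)] -> total=8
Click 4 (4,1) count=1: revealed 0 new [(none)] -> total=8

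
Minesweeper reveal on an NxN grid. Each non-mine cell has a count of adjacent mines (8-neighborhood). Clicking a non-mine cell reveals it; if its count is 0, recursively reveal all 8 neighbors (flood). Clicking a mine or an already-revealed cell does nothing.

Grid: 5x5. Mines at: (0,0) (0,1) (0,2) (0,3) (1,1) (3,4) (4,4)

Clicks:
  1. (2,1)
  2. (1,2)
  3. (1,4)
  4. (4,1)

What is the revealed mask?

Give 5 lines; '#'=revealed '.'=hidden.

Click 1 (2,1) count=1: revealed 1 new [(2,1)] -> total=1
Click 2 (1,2) count=4: revealed 1 new [(1,2)] -> total=2
Click 3 (1,4) count=1: revealed 1 new [(1,4)] -> total=3
Click 4 (4,1) count=0: revealed 11 new [(2,0) (2,2) (2,3) (3,0) (3,1) (3,2) (3,3) (4,0) (4,1) (4,2) (4,3)] -> total=14

Answer: .....
..#.#
####.
####.
####.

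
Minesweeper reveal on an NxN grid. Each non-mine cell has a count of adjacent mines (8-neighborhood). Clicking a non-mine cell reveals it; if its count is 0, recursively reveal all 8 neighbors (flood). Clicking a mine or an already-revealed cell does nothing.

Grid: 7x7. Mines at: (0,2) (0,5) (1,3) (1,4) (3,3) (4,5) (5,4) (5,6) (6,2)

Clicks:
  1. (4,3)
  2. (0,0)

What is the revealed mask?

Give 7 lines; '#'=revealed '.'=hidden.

Answer: ##.....
###....
###....
###....
####...
###....
##.....

Derivation:
Click 1 (4,3) count=2: revealed 1 new [(4,3)] -> total=1
Click 2 (0,0) count=0: revealed 19 new [(0,0) (0,1) (1,0) (1,1) (1,2) (2,0) (2,1) (2,2) (3,0) (3,1) (3,2) (4,0) (4,1) (4,2) (5,0) (5,1) (5,2) (6,0) (6,1)] -> total=20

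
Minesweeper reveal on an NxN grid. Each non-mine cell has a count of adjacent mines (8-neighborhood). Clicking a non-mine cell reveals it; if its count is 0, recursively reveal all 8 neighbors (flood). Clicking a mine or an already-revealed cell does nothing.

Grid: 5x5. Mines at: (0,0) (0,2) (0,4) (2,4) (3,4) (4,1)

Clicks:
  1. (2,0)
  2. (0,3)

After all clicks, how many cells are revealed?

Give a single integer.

Answer: 13

Derivation:
Click 1 (2,0) count=0: revealed 12 new [(1,0) (1,1) (1,2) (1,3) (2,0) (2,1) (2,2) (2,3) (3,0) (3,1) (3,2) (3,3)] -> total=12
Click 2 (0,3) count=2: revealed 1 new [(0,3)] -> total=13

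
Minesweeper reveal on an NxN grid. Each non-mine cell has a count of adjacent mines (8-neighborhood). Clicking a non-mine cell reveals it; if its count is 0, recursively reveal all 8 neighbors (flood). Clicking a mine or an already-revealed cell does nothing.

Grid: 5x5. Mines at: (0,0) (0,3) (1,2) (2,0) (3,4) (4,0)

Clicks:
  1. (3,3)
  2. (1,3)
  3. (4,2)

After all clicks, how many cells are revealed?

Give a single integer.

Answer: 10

Derivation:
Click 1 (3,3) count=1: revealed 1 new [(3,3)] -> total=1
Click 2 (1,3) count=2: revealed 1 new [(1,3)] -> total=2
Click 3 (4,2) count=0: revealed 8 new [(2,1) (2,2) (2,3) (3,1) (3,2) (4,1) (4,2) (4,3)] -> total=10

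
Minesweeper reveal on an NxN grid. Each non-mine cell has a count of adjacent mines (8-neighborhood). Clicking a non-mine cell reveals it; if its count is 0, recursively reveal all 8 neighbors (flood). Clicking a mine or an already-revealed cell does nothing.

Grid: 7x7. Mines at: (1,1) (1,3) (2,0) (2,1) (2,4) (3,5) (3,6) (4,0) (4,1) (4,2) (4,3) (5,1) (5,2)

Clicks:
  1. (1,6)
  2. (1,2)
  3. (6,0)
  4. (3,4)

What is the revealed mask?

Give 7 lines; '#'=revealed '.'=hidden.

Click 1 (1,6) count=0: revealed 8 new [(0,4) (0,5) (0,6) (1,4) (1,5) (1,6) (2,5) (2,6)] -> total=8
Click 2 (1,2) count=3: revealed 1 new [(1,2)] -> total=9
Click 3 (6,0) count=1: revealed 1 new [(6,0)] -> total=10
Click 4 (3,4) count=3: revealed 1 new [(3,4)] -> total=11

Answer: ....###
..#.###
.....##
....#..
.......
.......
#......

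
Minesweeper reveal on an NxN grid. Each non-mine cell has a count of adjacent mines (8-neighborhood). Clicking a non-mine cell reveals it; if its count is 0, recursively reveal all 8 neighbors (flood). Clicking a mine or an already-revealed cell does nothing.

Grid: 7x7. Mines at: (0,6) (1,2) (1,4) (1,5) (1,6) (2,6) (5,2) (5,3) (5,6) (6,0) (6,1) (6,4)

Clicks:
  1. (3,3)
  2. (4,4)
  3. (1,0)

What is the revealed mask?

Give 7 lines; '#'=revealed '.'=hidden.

Answer: ##.....
##.....
######.
######.
######.
##.....
.......

Derivation:
Click 1 (3,3) count=0: revealed 24 new [(0,0) (0,1) (1,0) (1,1) (2,0) (2,1) (2,2) (2,3) (2,4) (2,5) (3,0) (3,1) (3,2) (3,3) (3,4) (3,5) (4,0) (4,1) (4,2) (4,3) (4,4) (4,5) (5,0) (5,1)] -> total=24
Click 2 (4,4) count=1: revealed 0 new [(none)] -> total=24
Click 3 (1,0) count=0: revealed 0 new [(none)] -> total=24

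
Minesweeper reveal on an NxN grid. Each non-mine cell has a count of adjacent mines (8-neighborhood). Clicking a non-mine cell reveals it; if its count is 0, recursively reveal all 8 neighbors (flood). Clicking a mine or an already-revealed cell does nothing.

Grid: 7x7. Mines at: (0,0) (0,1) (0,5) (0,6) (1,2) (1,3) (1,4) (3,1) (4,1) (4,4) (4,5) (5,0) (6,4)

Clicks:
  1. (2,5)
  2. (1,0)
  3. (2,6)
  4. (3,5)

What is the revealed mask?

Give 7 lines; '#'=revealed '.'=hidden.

Click 1 (2,5) count=1: revealed 1 new [(2,5)] -> total=1
Click 2 (1,0) count=2: revealed 1 new [(1,0)] -> total=2
Click 3 (2,6) count=0: revealed 5 new [(1,5) (1,6) (2,6) (3,5) (3,6)] -> total=7
Click 4 (3,5) count=2: revealed 0 new [(none)] -> total=7

Answer: .......
#....##
.....##
.....##
.......
.......
.......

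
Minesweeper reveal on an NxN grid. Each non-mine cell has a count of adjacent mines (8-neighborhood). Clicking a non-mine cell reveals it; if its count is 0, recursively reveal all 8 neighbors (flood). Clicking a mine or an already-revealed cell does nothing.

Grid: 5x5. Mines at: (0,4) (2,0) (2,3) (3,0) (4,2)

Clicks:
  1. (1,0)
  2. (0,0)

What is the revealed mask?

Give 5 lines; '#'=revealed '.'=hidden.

Answer: ####.
####.
.....
.....
.....

Derivation:
Click 1 (1,0) count=1: revealed 1 new [(1,0)] -> total=1
Click 2 (0,0) count=0: revealed 7 new [(0,0) (0,1) (0,2) (0,3) (1,1) (1,2) (1,3)] -> total=8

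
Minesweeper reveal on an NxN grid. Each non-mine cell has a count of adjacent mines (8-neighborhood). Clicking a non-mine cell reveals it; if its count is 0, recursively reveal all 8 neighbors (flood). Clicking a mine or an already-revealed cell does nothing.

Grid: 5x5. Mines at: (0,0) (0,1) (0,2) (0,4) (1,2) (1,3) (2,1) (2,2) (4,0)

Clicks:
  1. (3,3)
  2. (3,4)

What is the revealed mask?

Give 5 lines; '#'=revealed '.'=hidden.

Answer: .....
.....
...##
.####
.####

Derivation:
Click 1 (3,3) count=1: revealed 1 new [(3,3)] -> total=1
Click 2 (3,4) count=0: revealed 9 new [(2,3) (2,4) (3,1) (3,2) (3,4) (4,1) (4,2) (4,3) (4,4)] -> total=10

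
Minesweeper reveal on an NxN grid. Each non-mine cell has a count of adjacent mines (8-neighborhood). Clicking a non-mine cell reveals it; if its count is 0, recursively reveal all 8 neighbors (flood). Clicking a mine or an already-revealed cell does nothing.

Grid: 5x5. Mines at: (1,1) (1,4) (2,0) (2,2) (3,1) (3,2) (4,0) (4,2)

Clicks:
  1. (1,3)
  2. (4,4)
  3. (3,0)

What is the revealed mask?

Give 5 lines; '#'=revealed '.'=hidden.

Answer: .....
...#.
...##
#..##
...##

Derivation:
Click 1 (1,3) count=2: revealed 1 new [(1,3)] -> total=1
Click 2 (4,4) count=0: revealed 6 new [(2,3) (2,4) (3,3) (3,4) (4,3) (4,4)] -> total=7
Click 3 (3,0) count=3: revealed 1 new [(3,0)] -> total=8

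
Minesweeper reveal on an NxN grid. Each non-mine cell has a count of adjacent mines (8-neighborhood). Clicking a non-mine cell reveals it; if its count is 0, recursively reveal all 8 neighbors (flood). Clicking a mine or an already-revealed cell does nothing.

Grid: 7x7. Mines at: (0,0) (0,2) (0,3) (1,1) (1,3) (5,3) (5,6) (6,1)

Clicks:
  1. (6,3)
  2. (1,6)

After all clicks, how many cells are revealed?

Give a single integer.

Click 1 (6,3) count=1: revealed 1 new [(6,3)] -> total=1
Click 2 (1,6) count=0: revealed 30 new [(0,4) (0,5) (0,6) (1,4) (1,5) (1,6) (2,0) (2,1) (2,2) (2,3) (2,4) (2,5) (2,6) (3,0) (3,1) (3,2) (3,3) (3,4) (3,5) (3,6) (4,0) (4,1) (4,2) (4,3) (4,4) (4,5) (4,6) (5,0) (5,1) (5,2)] -> total=31

Answer: 31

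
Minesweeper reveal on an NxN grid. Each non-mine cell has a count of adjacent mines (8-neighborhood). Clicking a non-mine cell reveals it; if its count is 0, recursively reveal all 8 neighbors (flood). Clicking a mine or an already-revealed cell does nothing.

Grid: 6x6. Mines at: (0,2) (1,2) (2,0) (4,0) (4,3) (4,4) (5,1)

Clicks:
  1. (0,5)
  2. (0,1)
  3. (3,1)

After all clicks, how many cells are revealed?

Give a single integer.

Click 1 (0,5) count=0: revealed 12 new [(0,3) (0,4) (0,5) (1,3) (1,4) (1,5) (2,3) (2,4) (2,5) (3,3) (3,4) (3,5)] -> total=12
Click 2 (0,1) count=2: revealed 1 new [(0,1)] -> total=13
Click 3 (3,1) count=2: revealed 1 new [(3,1)] -> total=14

Answer: 14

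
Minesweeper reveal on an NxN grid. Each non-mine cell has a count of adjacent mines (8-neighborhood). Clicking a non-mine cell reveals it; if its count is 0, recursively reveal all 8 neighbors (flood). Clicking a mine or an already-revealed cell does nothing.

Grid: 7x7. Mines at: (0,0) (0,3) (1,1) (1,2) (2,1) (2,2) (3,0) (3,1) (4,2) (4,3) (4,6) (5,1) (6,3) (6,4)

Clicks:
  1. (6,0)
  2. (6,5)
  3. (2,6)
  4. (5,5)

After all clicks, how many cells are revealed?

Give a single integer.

Answer: 18

Derivation:
Click 1 (6,0) count=1: revealed 1 new [(6,0)] -> total=1
Click 2 (6,5) count=1: revealed 1 new [(6,5)] -> total=2
Click 3 (2,6) count=0: revealed 15 new [(0,4) (0,5) (0,6) (1,3) (1,4) (1,5) (1,6) (2,3) (2,4) (2,5) (2,6) (3,3) (3,4) (3,5) (3,6)] -> total=17
Click 4 (5,5) count=2: revealed 1 new [(5,5)] -> total=18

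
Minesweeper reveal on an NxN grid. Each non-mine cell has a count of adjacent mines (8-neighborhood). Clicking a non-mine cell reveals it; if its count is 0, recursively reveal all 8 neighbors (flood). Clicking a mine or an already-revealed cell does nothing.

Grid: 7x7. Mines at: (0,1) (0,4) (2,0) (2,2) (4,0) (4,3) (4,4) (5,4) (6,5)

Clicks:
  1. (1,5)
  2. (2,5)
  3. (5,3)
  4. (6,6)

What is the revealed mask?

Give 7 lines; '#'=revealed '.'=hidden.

Answer: .....##
...####
...####
...####
.....##
...#.##
......#

Derivation:
Click 1 (1,5) count=1: revealed 1 new [(1,5)] -> total=1
Click 2 (2,5) count=0: revealed 17 new [(0,5) (0,6) (1,3) (1,4) (1,6) (2,3) (2,4) (2,5) (2,6) (3,3) (3,4) (3,5) (3,6) (4,5) (4,6) (5,5) (5,6)] -> total=18
Click 3 (5,3) count=3: revealed 1 new [(5,3)] -> total=19
Click 4 (6,6) count=1: revealed 1 new [(6,6)] -> total=20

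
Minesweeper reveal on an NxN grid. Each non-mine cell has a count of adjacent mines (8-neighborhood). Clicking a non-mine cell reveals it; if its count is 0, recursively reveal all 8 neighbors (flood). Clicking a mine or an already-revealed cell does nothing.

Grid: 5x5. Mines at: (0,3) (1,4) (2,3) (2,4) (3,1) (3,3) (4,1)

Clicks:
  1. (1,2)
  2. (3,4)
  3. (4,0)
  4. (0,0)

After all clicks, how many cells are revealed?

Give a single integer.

Answer: 11

Derivation:
Click 1 (1,2) count=2: revealed 1 new [(1,2)] -> total=1
Click 2 (3,4) count=3: revealed 1 new [(3,4)] -> total=2
Click 3 (4,0) count=2: revealed 1 new [(4,0)] -> total=3
Click 4 (0,0) count=0: revealed 8 new [(0,0) (0,1) (0,2) (1,0) (1,1) (2,0) (2,1) (2,2)] -> total=11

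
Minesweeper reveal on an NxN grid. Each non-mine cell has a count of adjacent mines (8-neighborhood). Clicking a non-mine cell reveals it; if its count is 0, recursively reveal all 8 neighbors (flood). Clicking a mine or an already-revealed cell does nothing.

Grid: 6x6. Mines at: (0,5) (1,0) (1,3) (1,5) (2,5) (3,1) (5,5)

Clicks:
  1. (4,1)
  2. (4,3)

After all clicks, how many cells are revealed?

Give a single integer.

Answer: 16

Derivation:
Click 1 (4,1) count=1: revealed 1 new [(4,1)] -> total=1
Click 2 (4,3) count=0: revealed 15 new [(2,2) (2,3) (2,4) (3,2) (3,3) (3,4) (4,0) (4,2) (4,3) (4,4) (5,0) (5,1) (5,2) (5,3) (5,4)] -> total=16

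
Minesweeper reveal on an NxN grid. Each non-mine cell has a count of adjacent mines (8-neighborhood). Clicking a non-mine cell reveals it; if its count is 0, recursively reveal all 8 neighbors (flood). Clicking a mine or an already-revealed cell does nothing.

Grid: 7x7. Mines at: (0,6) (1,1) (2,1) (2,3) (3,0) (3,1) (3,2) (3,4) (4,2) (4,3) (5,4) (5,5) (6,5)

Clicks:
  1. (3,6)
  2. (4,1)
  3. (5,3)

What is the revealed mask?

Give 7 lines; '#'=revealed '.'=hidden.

Answer: .......
.....##
.....##
.....##
.#...##
...#...
.......

Derivation:
Click 1 (3,6) count=0: revealed 8 new [(1,5) (1,6) (2,5) (2,6) (3,5) (3,6) (4,5) (4,6)] -> total=8
Click 2 (4,1) count=4: revealed 1 new [(4,1)] -> total=9
Click 3 (5,3) count=3: revealed 1 new [(5,3)] -> total=10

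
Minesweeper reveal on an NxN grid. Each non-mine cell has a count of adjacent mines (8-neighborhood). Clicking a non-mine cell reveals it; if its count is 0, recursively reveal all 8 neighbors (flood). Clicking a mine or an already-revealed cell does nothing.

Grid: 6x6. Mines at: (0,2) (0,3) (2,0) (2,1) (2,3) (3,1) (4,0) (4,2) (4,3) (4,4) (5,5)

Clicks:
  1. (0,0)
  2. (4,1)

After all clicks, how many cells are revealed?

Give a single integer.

Click 1 (0,0) count=0: revealed 4 new [(0,0) (0,1) (1,0) (1,1)] -> total=4
Click 2 (4,1) count=3: revealed 1 new [(4,1)] -> total=5

Answer: 5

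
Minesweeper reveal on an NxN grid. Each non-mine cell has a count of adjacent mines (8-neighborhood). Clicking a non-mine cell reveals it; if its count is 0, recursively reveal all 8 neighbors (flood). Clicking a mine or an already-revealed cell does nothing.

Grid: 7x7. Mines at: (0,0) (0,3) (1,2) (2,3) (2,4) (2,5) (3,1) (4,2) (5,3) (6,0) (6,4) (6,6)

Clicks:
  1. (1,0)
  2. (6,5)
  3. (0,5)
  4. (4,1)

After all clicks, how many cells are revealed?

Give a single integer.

Answer: 9

Derivation:
Click 1 (1,0) count=1: revealed 1 new [(1,0)] -> total=1
Click 2 (6,5) count=2: revealed 1 new [(6,5)] -> total=2
Click 3 (0,5) count=0: revealed 6 new [(0,4) (0,5) (0,6) (1,4) (1,5) (1,6)] -> total=8
Click 4 (4,1) count=2: revealed 1 new [(4,1)] -> total=9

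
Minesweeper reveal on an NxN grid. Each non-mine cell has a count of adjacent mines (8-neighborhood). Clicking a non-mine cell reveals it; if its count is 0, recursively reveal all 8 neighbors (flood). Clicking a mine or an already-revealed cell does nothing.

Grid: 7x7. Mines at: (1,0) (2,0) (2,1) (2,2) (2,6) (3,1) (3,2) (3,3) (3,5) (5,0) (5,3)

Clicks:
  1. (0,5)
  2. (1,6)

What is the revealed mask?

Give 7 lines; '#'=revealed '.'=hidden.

Click 1 (0,5) count=0: revealed 15 new [(0,1) (0,2) (0,3) (0,4) (0,5) (0,6) (1,1) (1,2) (1,3) (1,4) (1,5) (1,6) (2,3) (2,4) (2,5)] -> total=15
Click 2 (1,6) count=1: revealed 0 new [(none)] -> total=15

Answer: .######
.######
...###.
.......
.......
.......
.......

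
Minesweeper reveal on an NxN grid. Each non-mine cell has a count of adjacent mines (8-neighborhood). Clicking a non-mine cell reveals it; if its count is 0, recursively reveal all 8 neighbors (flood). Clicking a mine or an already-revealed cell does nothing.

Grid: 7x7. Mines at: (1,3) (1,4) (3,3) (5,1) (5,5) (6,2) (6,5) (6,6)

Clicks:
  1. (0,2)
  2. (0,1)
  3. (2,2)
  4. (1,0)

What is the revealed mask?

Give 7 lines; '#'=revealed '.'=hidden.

Answer: ###....
###....
###....
###....
###....
.......
.......

Derivation:
Click 1 (0,2) count=1: revealed 1 new [(0,2)] -> total=1
Click 2 (0,1) count=0: revealed 14 new [(0,0) (0,1) (1,0) (1,1) (1,2) (2,0) (2,1) (2,2) (3,0) (3,1) (3,2) (4,0) (4,1) (4,2)] -> total=15
Click 3 (2,2) count=2: revealed 0 new [(none)] -> total=15
Click 4 (1,0) count=0: revealed 0 new [(none)] -> total=15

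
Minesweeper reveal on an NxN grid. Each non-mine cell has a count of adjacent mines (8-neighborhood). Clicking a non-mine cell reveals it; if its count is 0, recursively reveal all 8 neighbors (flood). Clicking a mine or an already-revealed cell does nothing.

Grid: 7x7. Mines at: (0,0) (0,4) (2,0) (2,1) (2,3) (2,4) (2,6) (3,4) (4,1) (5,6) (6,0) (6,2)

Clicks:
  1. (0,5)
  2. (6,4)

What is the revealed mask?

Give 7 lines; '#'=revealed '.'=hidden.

Answer: .....#.
.......
.......
.......
...###.
...###.
...###.

Derivation:
Click 1 (0,5) count=1: revealed 1 new [(0,5)] -> total=1
Click 2 (6,4) count=0: revealed 9 new [(4,3) (4,4) (4,5) (5,3) (5,4) (5,5) (6,3) (6,4) (6,5)] -> total=10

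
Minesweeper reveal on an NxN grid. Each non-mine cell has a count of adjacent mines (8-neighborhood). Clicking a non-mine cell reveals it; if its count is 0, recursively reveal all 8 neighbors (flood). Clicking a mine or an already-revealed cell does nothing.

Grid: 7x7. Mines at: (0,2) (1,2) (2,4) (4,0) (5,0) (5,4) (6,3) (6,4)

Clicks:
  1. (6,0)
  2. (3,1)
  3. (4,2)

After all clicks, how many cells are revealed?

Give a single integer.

Click 1 (6,0) count=1: revealed 1 new [(6,0)] -> total=1
Click 2 (3,1) count=1: revealed 1 new [(3,1)] -> total=2
Click 3 (4,2) count=0: revealed 11 new [(2,1) (2,2) (2,3) (3,2) (3,3) (4,1) (4,2) (4,3) (5,1) (5,2) (5,3)] -> total=13

Answer: 13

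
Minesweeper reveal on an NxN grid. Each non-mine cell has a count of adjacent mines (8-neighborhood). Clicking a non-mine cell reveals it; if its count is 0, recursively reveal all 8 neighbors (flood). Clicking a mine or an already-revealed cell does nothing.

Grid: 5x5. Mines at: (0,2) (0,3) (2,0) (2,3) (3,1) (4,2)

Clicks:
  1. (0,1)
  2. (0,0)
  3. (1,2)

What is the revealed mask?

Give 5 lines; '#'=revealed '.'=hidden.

Answer: ##...
###..
.....
.....
.....

Derivation:
Click 1 (0,1) count=1: revealed 1 new [(0,1)] -> total=1
Click 2 (0,0) count=0: revealed 3 new [(0,0) (1,0) (1,1)] -> total=4
Click 3 (1,2) count=3: revealed 1 new [(1,2)] -> total=5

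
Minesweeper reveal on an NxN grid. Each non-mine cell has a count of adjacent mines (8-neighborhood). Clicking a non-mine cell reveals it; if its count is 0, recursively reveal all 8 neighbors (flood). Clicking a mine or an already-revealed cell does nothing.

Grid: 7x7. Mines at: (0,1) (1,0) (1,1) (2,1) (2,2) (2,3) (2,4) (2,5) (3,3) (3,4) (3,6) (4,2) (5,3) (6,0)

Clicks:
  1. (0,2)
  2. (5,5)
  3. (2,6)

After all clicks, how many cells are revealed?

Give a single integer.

Click 1 (0,2) count=2: revealed 1 new [(0,2)] -> total=1
Click 2 (5,5) count=0: revealed 9 new [(4,4) (4,5) (4,6) (5,4) (5,5) (5,6) (6,4) (6,5) (6,6)] -> total=10
Click 3 (2,6) count=2: revealed 1 new [(2,6)] -> total=11

Answer: 11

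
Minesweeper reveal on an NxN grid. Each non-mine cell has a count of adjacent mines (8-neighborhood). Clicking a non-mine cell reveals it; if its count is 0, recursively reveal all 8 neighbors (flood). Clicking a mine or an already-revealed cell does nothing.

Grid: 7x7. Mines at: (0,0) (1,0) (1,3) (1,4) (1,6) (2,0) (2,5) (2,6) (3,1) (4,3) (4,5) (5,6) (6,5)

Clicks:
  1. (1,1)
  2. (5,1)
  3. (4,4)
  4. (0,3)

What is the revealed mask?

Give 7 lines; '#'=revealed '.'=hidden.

Answer: ...#...
.#.....
.......
.......
###.#..
#####..
#####..

Derivation:
Click 1 (1,1) count=3: revealed 1 new [(1,1)] -> total=1
Click 2 (5,1) count=0: revealed 13 new [(4,0) (4,1) (4,2) (5,0) (5,1) (5,2) (5,3) (5,4) (6,0) (6,1) (6,2) (6,3) (6,4)] -> total=14
Click 3 (4,4) count=2: revealed 1 new [(4,4)] -> total=15
Click 4 (0,3) count=2: revealed 1 new [(0,3)] -> total=16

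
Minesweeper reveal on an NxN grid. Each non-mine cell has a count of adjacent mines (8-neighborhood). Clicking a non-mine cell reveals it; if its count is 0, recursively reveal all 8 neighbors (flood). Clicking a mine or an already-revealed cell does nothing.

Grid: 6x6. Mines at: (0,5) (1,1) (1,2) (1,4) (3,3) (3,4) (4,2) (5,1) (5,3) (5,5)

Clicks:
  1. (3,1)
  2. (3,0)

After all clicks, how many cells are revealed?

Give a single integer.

Click 1 (3,1) count=1: revealed 1 new [(3,1)] -> total=1
Click 2 (3,0) count=0: revealed 5 new [(2,0) (2,1) (3,0) (4,0) (4,1)] -> total=6

Answer: 6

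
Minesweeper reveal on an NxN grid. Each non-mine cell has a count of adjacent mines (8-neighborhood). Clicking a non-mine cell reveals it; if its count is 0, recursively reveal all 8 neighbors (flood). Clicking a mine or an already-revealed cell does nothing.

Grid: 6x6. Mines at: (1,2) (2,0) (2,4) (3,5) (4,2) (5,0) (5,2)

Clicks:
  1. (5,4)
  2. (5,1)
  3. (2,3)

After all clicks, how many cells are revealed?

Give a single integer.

Click 1 (5,4) count=0: revealed 6 new [(4,3) (4,4) (4,5) (5,3) (5,4) (5,5)] -> total=6
Click 2 (5,1) count=3: revealed 1 new [(5,1)] -> total=7
Click 3 (2,3) count=2: revealed 1 new [(2,3)] -> total=8

Answer: 8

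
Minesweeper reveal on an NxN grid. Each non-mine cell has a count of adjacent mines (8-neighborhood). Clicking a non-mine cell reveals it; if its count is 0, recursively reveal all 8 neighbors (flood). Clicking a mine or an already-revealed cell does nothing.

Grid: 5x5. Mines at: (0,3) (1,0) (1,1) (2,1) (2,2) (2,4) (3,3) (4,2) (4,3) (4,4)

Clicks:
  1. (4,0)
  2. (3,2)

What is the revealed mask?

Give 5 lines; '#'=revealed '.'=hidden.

Click 1 (4,0) count=0: revealed 4 new [(3,0) (3,1) (4,0) (4,1)] -> total=4
Click 2 (3,2) count=5: revealed 1 new [(3,2)] -> total=5

Answer: .....
.....
.....
###..
##...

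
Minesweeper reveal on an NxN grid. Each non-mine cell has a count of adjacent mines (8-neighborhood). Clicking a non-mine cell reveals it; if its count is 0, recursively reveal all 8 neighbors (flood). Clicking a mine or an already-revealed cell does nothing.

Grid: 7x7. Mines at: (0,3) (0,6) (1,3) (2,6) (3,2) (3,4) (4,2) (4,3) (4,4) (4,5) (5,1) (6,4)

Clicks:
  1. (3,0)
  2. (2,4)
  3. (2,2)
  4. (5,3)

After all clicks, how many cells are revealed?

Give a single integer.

Answer: 15

Derivation:
Click 1 (3,0) count=0: revealed 13 new [(0,0) (0,1) (0,2) (1,0) (1,1) (1,2) (2,0) (2,1) (2,2) (3,0) (3,1) (4,0) (4,1)] -> total=13
Click 2 (2,4) count=2: revealed 1 new [(2,4)] -> total=14
Click 3 (2,2) count=2: revealed 0 new [(none)] -> total=14
Click 4 (5,3) count=4: revealed 1 new [(5,3)] -> total=15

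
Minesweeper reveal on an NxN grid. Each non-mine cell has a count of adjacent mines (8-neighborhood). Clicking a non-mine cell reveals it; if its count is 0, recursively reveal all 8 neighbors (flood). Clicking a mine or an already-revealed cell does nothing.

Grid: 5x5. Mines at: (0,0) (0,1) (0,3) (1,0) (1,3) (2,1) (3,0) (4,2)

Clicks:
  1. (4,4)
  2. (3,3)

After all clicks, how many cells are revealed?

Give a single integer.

Click 1 (4,4) count=0: revealed 6 new [(2,3) (2,4) (3,3) (3,4) (4,3) (4,4)] -> total=6
Click 2 (3,3) count=1: revealed 0 new [(none)] -> total=6

Answer: 6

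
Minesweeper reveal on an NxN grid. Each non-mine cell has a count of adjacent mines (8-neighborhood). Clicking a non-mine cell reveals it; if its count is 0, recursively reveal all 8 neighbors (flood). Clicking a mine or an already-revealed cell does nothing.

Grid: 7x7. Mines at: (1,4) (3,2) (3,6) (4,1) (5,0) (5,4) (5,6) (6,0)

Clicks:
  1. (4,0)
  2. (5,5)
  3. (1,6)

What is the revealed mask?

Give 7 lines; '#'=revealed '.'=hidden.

Answer: .....##
.....##
.....##
.......
#......
.....#.
.......

Derivation:
Click 1 (4,0) count=2: revealed 1 new [(4,0)] -> total=1
Click 2 (5,5) count=2: revealed 1 new [(5,5)] -> total=2
Click 3 (1,6) count=0: revealed 6 new [(0,5) (0,6) (1,5) (1,6) (2,5) (2,6)] -> total=8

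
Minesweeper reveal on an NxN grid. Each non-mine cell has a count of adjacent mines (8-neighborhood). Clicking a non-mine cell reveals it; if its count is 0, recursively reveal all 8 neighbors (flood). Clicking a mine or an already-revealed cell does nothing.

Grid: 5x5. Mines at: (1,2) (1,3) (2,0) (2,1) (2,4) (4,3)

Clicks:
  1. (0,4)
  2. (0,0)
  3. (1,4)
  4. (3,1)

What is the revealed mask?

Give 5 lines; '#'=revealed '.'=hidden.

Answer: ##..#
##..#
.....
.#...
.....

Derivation:
Click 1 (0,4) count=1: revealed 1 new [(0,4)] -> total=1
Click 2 (0,0) count=0: revealed 4 new [(0,0) (0,1) (1,0) (1,1)] -> total=5
Click 3 (1,4) count=2: revealed 1 new [(1,4)] -> total=6
Click 4 (3,1) count=2: revealed 1 new [(3,1)] -> total=7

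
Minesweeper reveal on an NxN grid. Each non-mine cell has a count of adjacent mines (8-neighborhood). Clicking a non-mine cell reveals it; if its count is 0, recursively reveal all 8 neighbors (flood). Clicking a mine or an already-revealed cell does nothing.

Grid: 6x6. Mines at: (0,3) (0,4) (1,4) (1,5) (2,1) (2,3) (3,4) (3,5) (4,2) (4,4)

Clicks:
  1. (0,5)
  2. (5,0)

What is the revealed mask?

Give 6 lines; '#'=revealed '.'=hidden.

Answer: .....#
......
......
##....
##....
##....

Derivation:
Click 1 (0,5) count=3: revealed 1 new [(0,5)] -> total=1
Click 2 (5,0) count=0: revealed 6 new [(3,0) (3,1) (4,0) (4,1) (5,0) (5,1)] -> total=7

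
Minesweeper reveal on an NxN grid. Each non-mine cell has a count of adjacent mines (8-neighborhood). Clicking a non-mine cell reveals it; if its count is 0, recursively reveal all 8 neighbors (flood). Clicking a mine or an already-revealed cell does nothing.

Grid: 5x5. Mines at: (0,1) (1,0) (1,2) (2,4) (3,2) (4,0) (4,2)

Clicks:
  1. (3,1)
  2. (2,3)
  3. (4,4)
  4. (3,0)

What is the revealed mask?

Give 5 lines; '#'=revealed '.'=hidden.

Click 1 (3,1) count=3: revealed 1 new [(3,1)] -> total=1
Click 2 (2,3) count=3: revealed 1 new [(2,3)] -> total=2
Click 3 (4,4) count=0: revealed 4 new [(3,3) (3,4) (4,3) (4,4)] -> total=6
Click 4 (3,0) count=1: revealed 1 new [(3,0)] -> total=7

Answer: .....
.....
...#.
##.##
...##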